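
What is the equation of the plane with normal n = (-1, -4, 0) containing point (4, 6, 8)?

The plane through P with normal n = (a, b, c) satisfies n·(r - P) = 0,
i.e. ax + by + cz = a·x₀ + b·y₀ + c·z₀.
d = (-1)·4 + (-4)·6 + 0·8
  = -4 - 24 + 0
  = -28
Equation: -x - 4y = -28

-x - 4y = -28


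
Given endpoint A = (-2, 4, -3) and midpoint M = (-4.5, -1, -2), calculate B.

B = 2M - A
  = (2·(-4.5) - (-2), 2·(-1) - 4, 2·(-2) - (-3))
  = (-9 + 2, -2 - 4, -4 + 3)
  = (-7, -6, -1)

(-7, -6, -1)


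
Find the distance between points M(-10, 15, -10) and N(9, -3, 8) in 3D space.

d = √[(x₂-x₁)² + (y₂-y₁)² + (z₂-z₁)²]
  = √[19² + (-18)² + 18²]
  = √[361 + 324 + 324]
  = √1009
  ≈ 31.76

31.76


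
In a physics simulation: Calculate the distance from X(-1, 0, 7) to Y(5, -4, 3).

d = √[(x₂-x₁)² + (y₂-y₁)² + (z₂-z₁)²]
  = √[6² + (-4)² + (-4)²]
  = √[36 + 16 + 16]
  = √68
  ≈ 8.246

8.246


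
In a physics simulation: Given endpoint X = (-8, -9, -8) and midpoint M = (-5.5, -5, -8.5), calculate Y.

Y = 2M - X
  = (2·(-5.5) - (-8), 2·(-5) - (-9), 2·(-8.5) - (-8))
  = (-11 + 8, -10 + 9, -17 + 8)
  = (-3, -1, -9)

(-3, -1, -9)


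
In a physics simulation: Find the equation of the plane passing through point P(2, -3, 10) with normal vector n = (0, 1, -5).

The plane through P with normal n = (a, b, c) satisfies n·(r - P) = 0,
i.e. ax + by + cz = a·x₀ + b·y₀ + c·z₀.
d = 0·2 + 1·(-3) + (-5)·10
  = 0 - 3 - 50
  = -53
Equation: y - 5z = -53

y - 5z = -53


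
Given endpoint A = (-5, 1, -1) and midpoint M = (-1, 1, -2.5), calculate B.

B = 2M - A
  = (2·(-1) - (-5), 2·1 - 1, 2·(-2.5) - (-1))
  = (-2 + 5, 2 - 1, -5 + 1)
  = (3, 1, -4)

(3, 1, -4)


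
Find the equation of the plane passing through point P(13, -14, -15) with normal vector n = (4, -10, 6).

The plane through P with normal n = (a, b, c) satisfies n·(r - P) = 0,
i.e. ax + by + cz = a·x₀ + b·y₀ + c·z₀.
d = 4·13 + (-10)·(-14) + 6·(-15)
  = 52 + 140 - 90
  = 102
Equation: 4x - 10y + 6z = 102

4x - 10y + 6z = 102


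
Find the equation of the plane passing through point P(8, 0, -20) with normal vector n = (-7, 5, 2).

The plane through P with normal n = (a, b, c) satisfies n·(r - P) = 0,
i.e. ax + by + cz = a·x₀ + b·y₀ + c·z₀.
d = (-7)·8 + 5·0 + 2·(-20)
  = -56 + 0 - 40
  = -96
Equation: -7x + 5y + 2z = -96

-7x + 5y + 2z = -96


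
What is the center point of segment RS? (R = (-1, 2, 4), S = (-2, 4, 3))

M = ((x₁+x₂)/2, (y₁+y₂)/2, (z₁+z₂)/2)
  = ((-1 - 2)/2, (2 + 4)/2, (4 + 3)/2)
  = (-3/2, 6/2, 7/2)
  = (-1.5, 3, 3.5)

(-1.5, 3, 3.5)


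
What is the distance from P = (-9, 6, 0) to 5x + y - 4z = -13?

distance = |a·x₀ + b·y₀ + c·z₀ - d| / √(a² + b² + c²)
  = |5·(-9) + 1·6 + (-4)·0 - (-13)| / √(5² + 1² + (-4)²)
  = |-45 + 6 + 0 + 13| / √(25 + 1 + 16)
  = |-26| / √42
  = 26 / 6.481
  ≈ 4.012

4.012


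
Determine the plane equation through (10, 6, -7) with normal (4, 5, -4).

The plane through P with normal n = (a, b, c) satisfies n·(r - P) = 0,
i.e. ax + by + cz = a·x₀ + b·y₀ + c·z₀.
d = 4·10 + 5·6 + (-4)·(-7)
  = 40 + 30 + 28
  = 98
Equation: 4x + 5y - 4z = 98

4x + 5y - 4z = 98


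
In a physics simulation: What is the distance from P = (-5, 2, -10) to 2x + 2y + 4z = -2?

distance = |a·x₀ + b·y₀ + c·z₀ - d| / √(a² + b² + c²)
  = |2·(-5) + 2·2 + 4·(-10) - (-2)| / √(2² + 2² + 4²)
  = |-10 + 4 - 40 + 2| / √(4 + 4 + 16)
  = |-44| / √24
  = 44 / 4.899
  ≈ 8.981

8.981


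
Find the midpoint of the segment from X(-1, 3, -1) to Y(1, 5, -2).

M = ((x₁+x₂)/2, (y₁+y₂)/2, (z₁+z₂)/2)
  = ((-1 + 1)/2, (3 + 5)/2, (-1 - 2)/2)
  = (0/2, 8/2, -3/2)
  = (0, 4, -1.5)

(0, 4, -1.5)


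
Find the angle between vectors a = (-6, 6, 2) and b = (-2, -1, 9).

a·b = (-6)·(-2) + 6·(-1) + 2·9 = 12 - 6 + 18 = 24
|a| = √((-6)² + 6² + 2²) = √76 ≈ 8.718
|b| = √((-2)² + (-1)² + 9²) = √86 ≈ 9.274
cos θ = (a·b)/(|a||b|) = 24/(8.718·9.274) ≈ 0.2969
θ = arccos(0.2969) ≈ 72.73°

72.73°


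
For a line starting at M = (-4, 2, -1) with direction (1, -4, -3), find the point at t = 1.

P(t) = M + t·d
  = (-4 + 1·1, 2 + (-4)·1, -1 + (-3)·1)
  = (-4 + 1, 2 - 4, -1 - 3)
  = (-3, -2, -4)

(-3, -2, -4)


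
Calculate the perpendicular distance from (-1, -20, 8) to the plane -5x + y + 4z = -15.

distance = |a·x₀ + b·y₀ + c·z₀ - d| / √(a² + b² + c²)
  = |(-5)·(-1) + 1·(-20) + 4·8 - (-15)| / √((-5)² + 1² + 4²)
  = |5 - 20 + 32 + 15| / √(25 + 1 + 16)
  = |32| / √42
  = 32 / 6.481
  ≈ 4.938

4.938


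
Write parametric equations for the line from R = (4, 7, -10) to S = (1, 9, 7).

Direction vector d = S - R = (1 - 4, 9 - 7, 7 + 10) = (-3, 2, 17)
Parametric form r = R + t·d:
x = 4 - 3t, y = 7 + 2t, z = -10 + 17t

x = 4 - 3t, y = 7 + 2t, z = -10 + 17t


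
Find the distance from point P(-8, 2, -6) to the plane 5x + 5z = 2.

distance = |a·x₀ + b·y₀ + c·z₀ - d| / √(a² + b² + c²)
  = |5·(-8) + 0·2 + 5·(-6) - 2| / √(5² + 0² + 5²)
  = |-40 + 0 - 30 - 2| / √(25 + 0 + 25)
  = |-72| / √50
  = 72 / 7.071
  ≈ 10.18

10.18


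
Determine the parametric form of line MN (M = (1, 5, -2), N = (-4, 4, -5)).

Direction vector d = N - M = (-4 - 1, 4 - 5, -5 + 2) = (-5, -1, -3)
Parametric form r = M + t·d:
x = 1 - 5t, y = 5 - t, z = -2 - 3t

x = 1 - 5t, y = 5 - t, z = -2 - 3t


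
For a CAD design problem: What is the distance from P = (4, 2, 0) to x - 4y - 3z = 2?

distance = |a·x₀ + b·y₀ + c·z₀ - d| / √(a² + b² + c²)
  = |1·4 + (-4)·2 + (-3)·0 - 2| / √(1² + (-4)² + (-3)²)
  = |4 - 8 + 0 - 2| / √(1 + 16 + 9)
  = |-6| / √26
  = 6 / 5.099
  ≈ 1.177

1.177


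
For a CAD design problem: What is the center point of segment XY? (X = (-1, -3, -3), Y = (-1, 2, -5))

M = ((x₁+x₂)/2, (y₁+y₂)/2, (z₁+z₂)/2)
  = ((-1 - 1)/2, (-3 + 2)/2, (-3 - 5)/2)
  = (-2/2, -1/2, -8/2)
  = (-1, -0.5, -4)

(-1, -0.5, -4)


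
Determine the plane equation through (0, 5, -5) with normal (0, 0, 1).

The plane through P with normal n = (a, b, c) satisfies n·(r - P) = 0,
i.e. ax + by + cz = a·x₀ + b·y₀ + c·z₀.
d = 0·0 + 0·5 + 1·(-5)
  = 0 + 0 - 5
  = -5
Equation: z = -5

z = -5


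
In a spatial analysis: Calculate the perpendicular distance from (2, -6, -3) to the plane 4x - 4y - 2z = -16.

distance = |a·x₀ + b·y₀ + c·z₀ - d| / √(a² + b² + c²)
  = |4·2 + (-4)·(-6) + (-2)·(-3) - (-16)| / √(4² + (-4)² + (-2)²)
  = |8 + 24 + 6 + 16| / √(16 + 16 + 4)
  = |54| / √36
  = 54 / 6
  ≈ 9

9


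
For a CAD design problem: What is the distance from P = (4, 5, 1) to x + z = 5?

distance = |a·x₀ + b·y₀ + c·z₀ - d| / √(a² + b² + c²)
  = |1·4 + 0·5 + 1·1 - 5| / √(1² + 0² + 1²)
  = |4 + 0 + 1 - 5| / √(1 + 0 + 1)
  = |0| / √2
  = 0 / 1.414
  ≈ 0

0


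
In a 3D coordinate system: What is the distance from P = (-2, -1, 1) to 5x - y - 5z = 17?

distance = |a·x₀ + b·y₀ + c·z₀ - d| / √(a² + b² + c²)
  = |5·(-2) + (-1)·(-1) + (-5)·1 - 17| / √(5² + (-1)² + (-5)²)
  = |-10 + 1 - 5 - 17| / √(25 + 1 + 25)
  = |-31| / √51
  = 31 / 7.141
  ≈ 4.341

4.341


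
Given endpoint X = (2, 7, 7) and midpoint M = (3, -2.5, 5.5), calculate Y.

Y = 2M - X
  = (2·3 - 2, 2·(-2.5) - 7, 2·5.5 - 7)
  = (6 - 2, -5 - 7, 11 - 7)
  = (4, -12, 4)

(4, -12, 4)


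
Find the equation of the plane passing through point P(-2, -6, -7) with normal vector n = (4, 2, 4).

The plane through P with normal n = (a, b, c) satisfies n·(r - P) = 0,
i.e. ax + by + cz = a·x₀ + b·y₀ + c·z₀.
d = 4·(-2) + 2·(-6) + 4·(-7)
  = -8 - 12 - 28
  = -48
Equation: 4x + 2y + 4z = -48

4x + 2y + 4z = -48


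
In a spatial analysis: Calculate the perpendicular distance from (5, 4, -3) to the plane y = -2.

distance = |a·x₀ + b·y₀ + c·z₀ - d| / √(a² + b² + c²)
  = |0·5 + 1·4 + 0·(-3) - (-2)| / √(0² + 1² + 0²)
  = |0 + 4 + 0 + 2| / √(0 + 1 + 0)
  = |6| / √1
  = 6 / 1
  ≈ 6

6


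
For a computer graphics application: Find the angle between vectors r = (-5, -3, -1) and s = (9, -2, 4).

r·s = (-5)·9 + (-3)·(-2) + (-1)·4 = -45 + 6 - 4 = -43
|r| = √((-5)² + (-3)² + (-1)²) = √35 ≈ 5.916
|s| = √(9² + (-2)² + 4²) = √101 ≈ 10.05
cos θ = (r·s)/(|r||s|) = -43/(5.916·10.05) ≈ -0.7232
θ = arccos(-0.7232) ≈ 136.3°

136.3°


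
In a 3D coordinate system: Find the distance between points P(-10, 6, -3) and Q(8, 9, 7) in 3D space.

d = √[(x₂-x₁)² + (y₂-y₁)² + (z₂-z₁)²]
  = √[18² + 3² + 10²]
  = √[324 + 9 + 100]
  = √433
  ≈ 20.81

20.81


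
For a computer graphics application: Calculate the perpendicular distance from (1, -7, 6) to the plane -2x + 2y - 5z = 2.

distance = |a·x₀ + b·y₀ + c·z₀ - d| / √(a² + b² + c²)
  = |(-2)·1 + 2·(-7) + (-5)·6 - 2| / √((-2)² + 2² + (-5)²)
  = |-2 - 14 - 30 - 2| / √(4 + 4 + 25)
  = |-48| / √33
  = 48 / 5.745
  ≈ 8.356

8.356


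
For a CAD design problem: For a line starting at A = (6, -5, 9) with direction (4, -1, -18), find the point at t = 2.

P(t) = A + t·d
  = (6 + 4·2, -5 + (-1)·2, 9 + (-18)·2)
  = (6 + 8, -5 - 2, 9 - 36)
  = (14, -7, -27)

(14, -7, -27)


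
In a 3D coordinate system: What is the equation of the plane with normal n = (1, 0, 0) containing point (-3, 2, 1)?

The plane through P with normal n = (a, b, c) satisfies n·(r - P) = 0,
i.e. ax + by + cz = a·x₀ + b·y₀ + c·z₀.
d = 1·(-3) + 0·2 + 0·1
  = -3 + 0 + 0
  = -3
Equation: x = -3

x = -3


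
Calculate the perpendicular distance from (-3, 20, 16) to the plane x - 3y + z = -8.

distance = |a·x₀ + b·y₀ + c·z₀ - d| / √(a² + b² + c²)
  = |1·(-3) + (-3)·20 + 1·16 - (-8)| / √(1² + (-3)² + 1²)
  = |-3 - 60 + 16 + 8| / √(1 + 9 + 1)
  = |-39| / √11
  = 39 / 3.317
  ≈ 11.76

11.76


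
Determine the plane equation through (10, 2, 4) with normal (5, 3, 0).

The plane through P with normal n = (a, b, c) satisfies n·(r - P) = 0,
i.e. ax + by + cz = a·x₀ + b·y₀ + c·z₀.
d = 5·10 + 3·2 + 0·4
  = 50 + 6 + 0
  = 56
Equation: 5x + 3y = 56

5x + 3y = 56


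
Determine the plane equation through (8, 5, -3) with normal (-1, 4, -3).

The plane through P with normal n = (a, b, c) satisfies n·(r - P) = 0,
i.e. ax + by + cz = a·x₀ + b·y₀ + c·z₀.
d = (-1)·8 + 4·5 + (-3)·(-3)
  = -8 + 20 + 9
  = 21
Equation: -x + 4y - 3z = 21

-x + 4y - 3z = 21


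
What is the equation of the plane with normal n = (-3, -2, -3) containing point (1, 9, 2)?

The plane through P with normal n = (a, b, c) satisfies n·(r - P) = 0,
i.e. ax + by + cz = a·x₀ + b·y₀ + c·z₀.
d = (-3)·1 + (-2)·9 + (-3)·2
  = -3 - 18 - 6
  = -27
Equation: -3x - 2y - 3z = -27

-3x - 2y - 3z = -27


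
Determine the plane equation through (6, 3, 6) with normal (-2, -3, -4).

The plane through P with normal n = (a, b, c) satisfies n·(r - P) = 0,
i.e. ax + by + cz = a·x₀ + b·y₀ + c·z₀.
d = (-2)·6 + (-3)·3 + (-4)·6
  = -12 - 9 - 24
  = -45
Equation: -2x - 3y - 4z = -45

-2x - 3y - 4z = -45


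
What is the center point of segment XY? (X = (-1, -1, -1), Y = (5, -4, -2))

M = ((x₁+x₂)/2, (y₁+y₂)/2, (z₁+z₂)/2)
  = ((-1 + 5)/2, (-1 - 4)/2, (-1 - 2)/2)
  = (4/2, -5/2, -3/2)
  = (2, -2.5, -1.5)

(2, -2.5, -1.5)


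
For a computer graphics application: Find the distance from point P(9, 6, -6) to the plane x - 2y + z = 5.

distance = |a·x₀ + b·y₀ + c·z₀ - d| / √(a² + b² + c²)
  = |1·9 + (-2)·6 + 1·(-6) - 5| / √(1² + (-2)² + 1²)
  = |9 - 12 - 6 - 5| / √(1 + 4 + 1)
  = |-14| / √6
  = 14 / 2.449
  ≈ 5.715

5.715


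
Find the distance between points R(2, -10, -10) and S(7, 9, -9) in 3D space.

d = √[(x₂-x₁)² + (y₂-y₁)² + (z₂-z₁)²]
  = √[5² + 19² + 1²]
  = √[25 + 361 + 1]
  = √387
  ≈ 19.67

19.67


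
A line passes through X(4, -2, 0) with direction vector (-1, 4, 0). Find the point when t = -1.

P(t) = X + t·d
  = (4 + (-1)·(-1), -2 + 4·(-1), 0 + 0·(-1))
  = (4 + 1, -2 - 4, 0 + 0)
  = (5, -6, 0)

(5, -6, 0)


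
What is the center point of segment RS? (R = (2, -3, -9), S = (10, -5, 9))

M = ((x₁+x₂)/2, (y₁+y₂)/2, (z₁+z₂)/2)
  = ((2 + 10)/2, (-3 - 5)/2, (-9 + 9)/2)
  = (12/2, -8/2, 0/2)
  = (6, -4, 0)

(6, -4, 0)


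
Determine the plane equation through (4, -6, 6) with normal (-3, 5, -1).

The plane through P with normal n = (a, b, c) satisfies n·(r - P) = 0,
i.e. ax + by + cz = a·x₀ + b·y₀ + c·z₀.
d = (-3)·4 + 5·(-6) + (-1)·6
  = -12 - 30 - 6
  = -48
Equation: -3x + 5y - z = -48

-3x + 5y - z = -48


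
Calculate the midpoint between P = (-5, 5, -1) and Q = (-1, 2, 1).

M = ((x₁+x₂)/2, (y₁+y₂)/2, (z₁+z₂)/2)
  = ((-5 - 1)/2, (5 + 2)/2, (-1 + 1)/2)
  = (-6/2, 7/2, 0/2)
  = (-3, 3.5, 0)

(-3, 3.5, 0)


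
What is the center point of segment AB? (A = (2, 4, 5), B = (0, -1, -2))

M = ((x₁+x₂)/2, (y₁+y₂)/2, (z₁+z₂)/2)
  = ((2 + 0)/2, (4 - 1)/2, (5 - 2)/2)
  = (2/2, 3/2, 3/2)
  = (1, 1.5, 1.5)

(1, 1.5, 1.5)


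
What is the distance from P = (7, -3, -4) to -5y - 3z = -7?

distance = |a·x₀ + b·y₀ + c·z₀ - d| / √(a² + b² + c²)
  = |0·7 + (-5)·(-3) + (-3)·(-4) - (-7)| / √(0² + (-5)² + (-3)²)
  = |0 + 15 + 12 + 7| / √(0 + 25 + 9)
  = |34| / √34
  = 34 / 5.831
  ≈ 5.831

5.831


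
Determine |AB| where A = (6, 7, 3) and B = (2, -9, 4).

d = √[(x₂-x₁)² + (y₂-y₁)² + (z₂-z₁)²]
  = √[(-4)² + (-16)² + 1²]
  = √[16 + 256 + 1]
  = √273
  ≈ 16.52

16.52


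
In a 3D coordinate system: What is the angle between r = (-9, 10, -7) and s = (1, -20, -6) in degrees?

r·s = (-9)·1 + 10·(-20) + (-7)·(-6) = -9 - 200 + 42 = -167
|r| = √((-9)² + 10² + (-7)²) = √230 ≈ 15.17
|s| = √(1² + (-20)² + (-6)²) = √437 ≈ 20.9
cos θ = (r·s)/(|r||s|) = -167/(15.17·20.9) ≈ -0.5268
θ = arccos(-0.5268) ≈ 121.8°

121.8°


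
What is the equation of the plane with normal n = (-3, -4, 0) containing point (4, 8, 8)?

The plane through P with normal n = (a, b, c) satisfies n·(r - P) = 0,
i.e. ax + by + cz = a·x₀ + b·y₀ + c·z₀.
d = (-3)·4 + (-4)·8 + 0·8
  = -12 - 32 + 0
  = -44
Equation: -3x - 4y = -44

-3x - 4y = -44


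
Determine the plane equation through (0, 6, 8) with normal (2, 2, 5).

The plane through P with normal n = (a, b, c) satisfies n·(r - P) = 0,
i.e. ax + by + cz = a·x₀ + b·y₀ + c·z₀.
d = 2·0 + 2·6 + 5·8
  = 0 + 12 + 40
  = 52
Equation: 2x + 2y + 5z = 52

2x + 2y + 5z = 52


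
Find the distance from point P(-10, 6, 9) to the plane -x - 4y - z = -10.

distance = |a·x₀ + b·y₀ + c·z₀ - d| / √(a² + b² + c²)
  = |(-1)·(-10) + (-4)·6 + (-1)·9 - (-10)| / √((-1)² + (-4)² + (-1)²)
  = |10 - 24 - 9 + 10| / √(1 + 16 + 1)
  = |-13| / √18
  = 13 / 4.243
  ≈ 3.064

3.064


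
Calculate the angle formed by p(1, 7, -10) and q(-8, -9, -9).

p·q = 1·(-8) + 7·(-9) + (-10)·(-9) = -8 - 63 + 90 = 19
|p| = √(1² + 7² + (-10)²) = √150 ≈ 12.25
|q| = √((-8)² + (-9)² + (-9)²) = √226 ≈ 15.03
cos θ = (p·q)/(|p||q|) = 19/(12.25·15.03) ≈ 0.1032
θ = arccos(0.1032) ≈ 84.08°

84.08°


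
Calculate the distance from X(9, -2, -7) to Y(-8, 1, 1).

d = √[(x₂-x₁)² + (y₂-y₁)² + (z₂-z₁)²]
  = √[(-17)² + 3² + 8²]
  = √[289 + 9 + 64]
  = √362
  ≈ 19.03

19.03


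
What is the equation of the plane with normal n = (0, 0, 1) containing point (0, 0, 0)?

The plane through P with normal n = (a, b, c) satisfies n·(r - P) = 0,
i.e. ax + by + cz = a·x₀ + b·y₀ + c·z₀.
d = 0·0 + 0·0 + 1·0
  = 0 + 0 + 0
  = 0
Equation: z = 0

z = 0


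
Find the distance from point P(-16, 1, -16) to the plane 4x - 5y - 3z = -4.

distance = |a·x₀ + b·y₀ + c·z₀ - d| / √(a² + b² + c²)
  = |4·(-16) + (-5)·1 + (-3)·(-16) - (-4)| / √(4² + (-5)² + (-3)²)
  = |-64 - 5 + 48 + 4| / √(16 + 25 + 9)
  = |-17| / √50
  = 17 / 7.071
  ≈ 2.404

2.404


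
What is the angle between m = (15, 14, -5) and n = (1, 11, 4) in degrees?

m·n = 15·1 + 14·11 + (-5)·4 = 15 + 154 - 20 = 149
|m| = √(15² + 14² + (-5)²) = √446 ≈ 21.12
|n| = √(1² + 11² + 4²) = √138 ≈ 11.75
cos θ = (m·n)/(|m||n|) = 149/(21.12·11.75) ≈ 0.6006
θ = arccos(0.6006) ≈ 53.09°

53.09°


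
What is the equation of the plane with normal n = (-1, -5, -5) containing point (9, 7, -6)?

The plane through P with normal n = (a, b, c) satisfies n·(r - P) = 0,
i.e. ax + by + cz = a·x₀ + b·y₀ + c·z₀.
d = (-1)·9 + (-5)·7 + (-5)·(-6)
  = -9 - 35 + 30
  = -14
Equation: -x - 5y - 5z = -14

-x - 5y - 5z = -14


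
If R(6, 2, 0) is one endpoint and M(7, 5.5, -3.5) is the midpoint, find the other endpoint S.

S = 2M - R
  = (2·7 - 6, 2·5.5 - 2, 2·(-3.5) - 0)
  = (14 - 6, 11 - 2, -7 + 0)
  = (8, 9, -7)

(8, 9, -7)


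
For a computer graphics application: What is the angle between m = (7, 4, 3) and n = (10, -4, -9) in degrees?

m·n = 7·10 + 4·(-4) + 3·(-9) = 70 - 16 - 27 = 27
|m| = √(7² + 4² + 3²) = √74 ≈ 8.602
|n| = √(10² + (-4)² + (-9)²) = √197 ≈ 14.04
cos θ = (m·n)/(|m||n|) = 27/(8.602·14.04) ≈ 0.2236
θ = arccos(0.2236) ≈ 77.08°

77.08°


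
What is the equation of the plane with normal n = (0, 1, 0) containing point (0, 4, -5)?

The plane through P with normal n = (a, b, c) satisfies n·(r - P) = 0,
i.e. ax + by + cz = a·x₀ + b·y₀ + c·z₀.
d = 0·0 + 1·4 + 0·(-5)
  = 0 + 4 + 0
  = 4
Equation: y = 4

y = 4


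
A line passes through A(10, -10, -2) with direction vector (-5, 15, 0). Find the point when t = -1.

P(t) = A + t·d
  = (10 + (-5)·(-1), -10 + 15·(-1), -2 + 0·(-1))
  = (10 + 5, -10 - 15, -2 + 0)
  = (15, -25, -2)

(15, -25, -2)


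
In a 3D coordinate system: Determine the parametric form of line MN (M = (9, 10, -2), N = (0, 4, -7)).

Direction vector d = N - M = (0 - 9, 4 - 10, -7 + 2) = (-9, -6, -5)
Parametric form r = M + t·d:
x = 9 - 9t, y = 10 - 6t, z = -2 - 5t

x = 9 - 9t, y = 10 - 6t, z = -2 - 5t


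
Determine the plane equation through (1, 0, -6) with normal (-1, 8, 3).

The plane through P with normal n = (a, b, c) satisfies n·(r - P) = 0,
i.e. ax + by + cz = a·x₀ + b·y₀ + c·z₀.
d = (-1)·1 + 8·0 + 3·(-6)
  = -1 + 0 - 18
  = -19
Equation: -x + 8y + 3z = -19

-x + 8y + 3z = -19


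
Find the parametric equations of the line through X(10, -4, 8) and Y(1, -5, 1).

Direction vector d = Y - X = (1 - 10, -5 + 4, 1 - 8) = (-9, -1, -7)
Parametric form r = X + t·d:
x = 10 - 9t, y = -4 - t, z = 8 - 7t

x = 10 - 9t, y = -4 - t, z = 8 - 7t


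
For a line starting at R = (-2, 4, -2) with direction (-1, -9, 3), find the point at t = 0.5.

P(t) = R + t·d
  = (-2 + (-1)·0.5, 4 + (-9)·0.5, -2 + 3·0.5)
  = (-2 - 0.5, 4 - 4.5, -2 + 1.5)
  = (-2.5, -0.5, -0.5)

(-2.5, -0.5, -0.5)


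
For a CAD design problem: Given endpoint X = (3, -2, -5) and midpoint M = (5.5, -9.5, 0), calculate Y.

Y = 2M - X
  = (2·5.5 - 3, 2·(-9.5) - (-2), 2·0 - (-5))
  = (11 - 3, -19 + 2, 0 + 5)
  = (8, -17, 5)

(8, -17, 5)


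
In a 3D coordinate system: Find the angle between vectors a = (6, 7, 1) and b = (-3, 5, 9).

a·b = 6·(-3) + 7·5 + 1·9 = -18 + 35 + 9 = 26
|a| = √(6² + 7² + 1²) = √86 ≈ 9.274
|b| = √((-3)² + 5² + 9²) = √115 ≈ 10.72
cos θ = (a·b)/(|a||b|) = 26/(9.274·10.72) ≈ 0.2614
θ = arccos(0.2614) ≈ 74.84°

74.84°


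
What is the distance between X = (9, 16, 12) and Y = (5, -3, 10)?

d = √[(x₂-x₁)² + (y₂-y₁)² + (z₂-z₁)²]
  = √[(-4)² + (-19)² + (-2)²]
  = √[16 + 361 + 4]
  = √381
  ≈ 19.52

19.52


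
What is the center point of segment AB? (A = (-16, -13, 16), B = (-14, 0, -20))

M = ((x₁+x₂)/2, (y₁+y₂)/2, (z₁+z₂)/2)
  = ((-16 - 14)/2, (-13 + 0)/2, (16 - 20)/2)
  = (-30/2, -13/2, -4/2)
  = (-15, -6.5, -2)

(-15, -6.5, -2)


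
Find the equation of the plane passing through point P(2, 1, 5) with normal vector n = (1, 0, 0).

The plane through P with normal n = (a, b, c) satisfies n·(r - P) = 0,
i.e. ax + by + cz = a·x₀ + b·y₀ + c·z₀.
d = 1·2 + 0·1 + 0·5
  = 2 + 0 + 0
  = 2
Equation: x = 2

x = 2


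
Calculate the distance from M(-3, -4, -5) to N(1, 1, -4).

d = √[(x₂-x₁)² + (y₂-y₁)² + (z₂-z₁)²]
  = √[4² + 5² + 1²]
  = √[16 + 25 + 1]
  = √42
  ≈ 6.481

6.481


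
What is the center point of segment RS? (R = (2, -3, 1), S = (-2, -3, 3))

M = ((x₁+x₂)/2, (y₁+y₂)/2, (z₁+z₂)/2)
  = ((2 - 2)/2, (-3 - 3)/2, (1 + 3)/2)
  = (0/2, -6/2, 4/2)
  = (0, -3, 2)

(0, -3, 2)


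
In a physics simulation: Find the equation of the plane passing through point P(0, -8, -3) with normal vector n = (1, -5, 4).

The plane through P with normal n = (a, b, c) satisfies n·(r - P) = 0,
i.e. ax + by + cz = a·x₀ + b·y₀ + c·z₀.
d = 1·0 + (-5)·(-8) + 4·(-3)
  = 0 + 40 - 12
  = 28
Equation: x - 5y + 4z = 28

x - 5y + 4z = 28


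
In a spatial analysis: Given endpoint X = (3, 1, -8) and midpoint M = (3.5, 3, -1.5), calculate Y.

Y = 2M - X
  = (2·3.5 - 3, 2·3 - 1, 2·(-1.5) - (-8))
  = (7 - 3, 6 - 1, -3 + 8)
  = (4, 5, 5)

(4, 5, 5)


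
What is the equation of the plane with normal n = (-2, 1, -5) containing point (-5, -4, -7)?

The plane through P with normal n = (a, b, c) satisfies n·(r - P) = 0,
i.e. ax + by + cz = a·x₀ + b·y₀ + c·z₀.
d = (-2)·(-5) + 1·(-4) + (-5)·(-7)
  = 10 - 4 + 35
  = 41
Equation: -2x + y - 5z = 41

-2x + y - 5z = 41


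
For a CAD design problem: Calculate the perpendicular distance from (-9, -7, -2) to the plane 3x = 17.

distance = |a·x₀ + b·y₀ + c·z₀ - d| / √(a² + b² + c²)
  = |3·(-9) + 0·(-7) + 0·(-2) - 17| / √(3² + 0² + 0²)
  = |-27 + 0 + 0 - 17| / √(9 + 0 + 0)
  = |-44| / √9
  = 44 / 3
  ≈ 14.67

14.67


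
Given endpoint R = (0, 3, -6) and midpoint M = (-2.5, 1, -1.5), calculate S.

S = 2M - R
  = (2·(-2.5) - 0, 2·1 - 3, 2·(-1.5) - (-6))
  = (-5 + 0, 2 - 3, -3 + 6)
  = (-5, -1, 3)

(-5, -1, 3)


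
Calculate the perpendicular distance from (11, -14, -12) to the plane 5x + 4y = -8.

distance = |a·x₀ + b·y₀ + c·z₀ - d| / √(a² + b² + c²)
  = |5·11 + 4·(-14) + 0·(-12) - (-8)| / √(5² + 4² + 0²)
  = |55 - 56 + 0 + 8| / √(25 + 16 + 0)
  = |7| / √41
  = 7 / 6.403
  ≈ 1.093

1.093


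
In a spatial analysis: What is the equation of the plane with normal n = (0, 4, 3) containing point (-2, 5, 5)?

The plane through P with normal n = (a, b, c) satisfies n·(r - P) = 0,
i.e. ax + by + cz = a·x₀ + b·y₀ + c·z₀.
d = 0·(-2) + 4·5 + 3·5
  = 0 + 20 + 15
  = 35
Equation: 4y + 3z = 35

4y + 3z = 35


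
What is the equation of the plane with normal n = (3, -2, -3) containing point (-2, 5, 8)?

The plane through P with normal n = (a, b, c) satisfies n·(r - P) = 0,
i.e. ax + by + cz = a·x₀ + b·y₀ + c·z₀.
d = 3·(-2) + (-2)·5 + (-3)·8
  = -6 - 10 - 24
  = -40
Equation: 3x - 2y - 3z = -40

3x - 2y - 3z = -40


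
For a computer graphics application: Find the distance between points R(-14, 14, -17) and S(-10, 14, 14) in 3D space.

d = √[(x₂-x₁)² + (y₂-y₁)² + (z₂-z₁)²]
  = √[4² + 0² + 31²]
  = √[16 + 0 + 961]
  = √977
  ≈ 31.26

31.26


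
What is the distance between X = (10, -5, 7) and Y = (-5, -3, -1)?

d = √[(x₂-x₁)² + (y₂-y₁)² + (z₂-z₁)²]
  = √[(-15)² + 2² + (-8)²]
  = √[225 + 4 + 64]
  = √293
  ≈ 17.12

17.12


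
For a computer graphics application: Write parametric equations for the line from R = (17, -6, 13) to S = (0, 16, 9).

Direction vector d = S - R = (0 - 17, 16 + 6, 9 - 13) = (-17, 22, -4)
Parametric form r = R + t·d:
x = 17 - 17t, y = -6 + 22t, z = 13 - 4t

x = 17 - 17t, y = -6 + 22t, z = 13 - 4t


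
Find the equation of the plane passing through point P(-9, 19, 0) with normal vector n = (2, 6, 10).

The plane through P with normal n = (a, b, c) satisfies n·(r - P) = 0,
i.e. ax + by + cz = a·x₀ + b·y₀ + c·z₀.
d = 2·(-9) + 6·19 + 10·0
  = -18 + 114 + 0
  = 96
Equation: 2x + 6y + 10z = 96

2x + 6y + 10z = 96


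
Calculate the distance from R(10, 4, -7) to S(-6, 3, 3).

d = √[(x₂-x₁)² + (y₂-y₁)² + (z₂-z₁)²]
  = √[(-16)² + (-1)² + 10²]
  = √[256 + 1 + 100]
  = √357
  ≈ 18.89

18.89


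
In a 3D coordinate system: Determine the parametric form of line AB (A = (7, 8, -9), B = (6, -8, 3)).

Direction vector d = B - A = (6 - 7, -8 - 8, 3 + 9) = (-1, -16, 12)
Parametric form r = A + t·d:
x = 7 - t, y = 8 - 16t, z = -9 + 12t

x = 7 - t, y = 8 - 16t, z = -9 + 12t


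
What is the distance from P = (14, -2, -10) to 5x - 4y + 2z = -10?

distance = |a·x₀ + b·y₀ + c·z₀ - d| / √(a² + b² + c²)
  = |5·14 + (-4)·(-2) + 2·(-10) - (-10)| / √(5² + (-4)² + 2²)
  = |70 + 8 - 20 + 10| / √(25 + 16 + 4)
  = |68| / √45
  = 68 / 6.708
  ≈ 10.14

10.14


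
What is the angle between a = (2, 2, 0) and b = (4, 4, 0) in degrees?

a·b = 2·4 + 2·4 + 0·0 = 8 + 8 + 0 = 16
|a| = √(2² + 2² + 0²) = √8 ≈ 2.828
|b| = √(4² + 4² + 0²) = √32 ≈ 5.657
cos θ = (a·b)/(|a||b|) = 16/(2.828·5.657) ≈ 1
θ = arccos(1) ≈ 0°

0°


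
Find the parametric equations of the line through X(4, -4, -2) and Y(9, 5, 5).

Direction vector d = Y - X = (9 - 4, 5 + 4, 5 + 2) = (5, 9, 7)
Parametric form r = X + t·d:
x = 4 + 5t, y = -4 + 9t, z = -2 + 7t

x = 4 + 5t, y = -4 + 9t, z = -2 + 7t


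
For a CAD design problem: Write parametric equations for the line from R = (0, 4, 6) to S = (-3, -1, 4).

Direction vector d = S - R = (-3 + 0, -1 - 4, 4 - 6) = (-3, -5, -2)
Parametric form r = R + t·d:
x = 0 - 3t, y = 4 - 5t, z = 6 - 2t

x = 0 - 3t, y = 4 - 5t, z = 6 - 2t


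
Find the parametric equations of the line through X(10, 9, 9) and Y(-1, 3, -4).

Direction vector d = Y - X = (-1 - 10, 3 - 9, -4 - 9) = (-11, -6, -13)
Parametric form r = X + t·d:
x = 10 - 11t, y = 9 - 6t, z = 9 - 13t

x = 10 - 11t, y = 9 - 6t, z = 9 - 13t


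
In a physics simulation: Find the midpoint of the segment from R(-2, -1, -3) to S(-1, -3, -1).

M = ((x₁+x₂)/2, (y₁+y₂)/2, (z₁+z₂)/2)
  = ((-2 - 1)/2, (-1 - 3)/2, (-3 - 1)/2)
  = (-3/2, -4/2, -4/2)
  = (-1.5, -2, -2)

(-1.5, -2, -2)


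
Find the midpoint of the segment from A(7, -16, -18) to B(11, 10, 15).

M = ((x₁+x₂)/2, (y₁+y₂)/2, (z₁+z₂)/2)
  = ((7 + 11)/2, (-16 + 10)/2, (-18 + 15)/2)
  = (18/2, -6/2, -3/2)
  = (9, -3, -1.5)

(9, -3, -1.5)


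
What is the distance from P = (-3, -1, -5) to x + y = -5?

distance = |a·x₀ + b·y₀ + c·z₀ - d| / √(a² + b² + c²)
  = |1·(-3) + 1·(-1) + 0·(-5) - (-5)| / √(1² + 1² + 0²)
  = |-3 - 1 + 0 + 5| / √(1 + 1 + 0)
  = |1| / √2
  = 1 / 1.414
  ≈ 0.7071

0.7071


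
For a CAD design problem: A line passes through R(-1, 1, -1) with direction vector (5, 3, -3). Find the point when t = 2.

P(t) = R + t·d
  = (-1 + 5·2, 1 + 3·2, -1 + (-3)·2)
  = (-1 + 10, 1 + 6, -1 - 6)
  = (9, 7, -7)

(9, 7, -7)


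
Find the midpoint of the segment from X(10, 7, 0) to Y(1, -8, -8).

M = ((x₁+x₂)/2, (y₁+y₂)/2, (z₁+z₂)/2)
  = ((10 + 1)/2, (7 - 8)/2, (0 - 8)/2)
  = (11/2, -1/2, -8/2)
  = (5.5, -0.5, -4)

(5.5, -0.5, -4)


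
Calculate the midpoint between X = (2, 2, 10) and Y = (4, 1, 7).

M = ((x₁+x₂)/2, (y₁+y₂)/2, (z₁+z₂)/2)
  = ((2 + 4)/2, (2 + 1)/2, (10 + 7)/2)
  = (6/2, 3/2, 17/2)
  = (3, 1.5, 8.5)

(3, 1.5, 8.5)


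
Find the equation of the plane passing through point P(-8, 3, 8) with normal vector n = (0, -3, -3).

The plane through P with normal n = (a, b, c) satisfies n·(r - P) = 0,
i.e. ax + by + cz = a·x₀ + b·y₀ + c·z₀.
d = 0·(-8) + (-3)·3 + (-3)·8
  = 0 - 9 - 24
  = -33
Equation: -3y - 3z = -33

-3y - 3z = -33


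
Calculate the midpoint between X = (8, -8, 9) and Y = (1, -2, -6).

M = ((x₁+x₂)/2, (y₁+y₂)/2, (z₁+z₂)/2)
  = ((8 + 1)/2, (-8 - 2)/2, (9 - 6)/2)
  = (9/2, -10/2, 3/2)
  = (4.5, -5, 1.5)

(4.5, -5, 1.5)


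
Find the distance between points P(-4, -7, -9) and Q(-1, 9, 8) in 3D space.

d = √[(x₂-x₁)² + (y₂-y₁)² + (z₂-z₁)²]
  = √[3² + 16² + 17²]
  = √[9 + 256 + 289]
  = √554
  ≈ 23.54

23.54


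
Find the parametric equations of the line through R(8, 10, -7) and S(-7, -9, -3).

Direction vector d = S - R = (-7 - 8, -9 - 10, -3 + 7) = (-15, -19, 4)
Parametric form r = R + t·d:
x = 8 - 15t, y = 10 - 19t, z = -7 + 4t

x = 8 - 15t, y = 10 - 19t, z = -7 + 4t


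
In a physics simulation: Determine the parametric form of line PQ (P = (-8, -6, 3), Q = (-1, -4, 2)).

Direction vector d = Q - P = (-1 + 8, -4 + 6, 2 - 3) = (7, 2, -1)
Parametric form r = P + t·d:
x = -8 + 7t, y = -6 + 2t, z = 3 - t

x = -8 + 7t, y = -6 + 2t, z = 3 - t


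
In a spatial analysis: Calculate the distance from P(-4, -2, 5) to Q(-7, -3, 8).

d = √[(x₂-x₁)² + (y₂-y₁)² + (z₂-z₁)²]
  = √[(-3)² + (-1)² + 3²]
  = √[9 + 1 + 9]
  = √19
  ≈ 4.359

4.359


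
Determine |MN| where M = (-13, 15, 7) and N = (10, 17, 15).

d = √[(x₂-x₁)² + (y₂-y₁)² + (z₂-z₁)²]
  = √[23² + 2² + 8²]
  = √[529 + 4 + 64]
  = √597
  ≈ 24.43

24.43


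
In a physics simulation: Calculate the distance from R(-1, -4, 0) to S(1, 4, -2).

d = √[(x₂-x₁)² + (y₂-y₁)² + (z₂-z₁)²]
  = √[2² + 8² + (-2)²]
  = √[4 + 64 + 4]
  = √72
  ≈ 8.485

8.485


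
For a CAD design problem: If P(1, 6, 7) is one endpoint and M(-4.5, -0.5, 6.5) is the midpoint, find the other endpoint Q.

Q = 2M - P
  = (2·(-4.5) - 1, 2·(-0.5) - 6, 2·6.5 - 7)
  = (-9 - 1, -1 - 6, 13 - 7)
  = (-10, -7, 6)

(-10, -7, 6)


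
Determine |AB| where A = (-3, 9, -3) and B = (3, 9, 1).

d = √[(x₂-x₁)² + (y₂-y₁)² + (z₂-z₁)²]
  = √[6² + 0² + 4²]
  = √[36 + 0 + 16]
  = √52
  ≈ 7.211

7.211


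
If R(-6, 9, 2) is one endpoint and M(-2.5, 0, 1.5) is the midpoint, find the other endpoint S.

S = 2M - R
  = (2·(-2.5) - (-6), 2·0 - 9, 2·1.5 - 2)
  = (-5 + 6, 0 - 9, 3 - 2)
  = (1, -9, 1)

(1, -9, 1)


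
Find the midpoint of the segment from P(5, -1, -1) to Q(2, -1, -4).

M = ((x₁+x₂)/2, (y₁+y₂)/2, (z₁+z₂)/2)
  = ((5 + 2)/2, (-1 - 1)/2, (-1 - 4)/2)
  = (7/2, -2/2, -5/2)
  = (3.5, -1, -2.5)

(3.5, -1, -2.5)


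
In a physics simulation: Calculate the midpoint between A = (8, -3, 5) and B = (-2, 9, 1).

M = ((x₁+x₂)/2, (y₁+y₂)/2, (z₁+z₂)/2)
  = ((8 - 2)/2, (-3 + 9)/2, (5 + 1)/2)
  = (6/2, 6/2, 6/2)
  = (3, 3, 3)

(3, 3, 3)


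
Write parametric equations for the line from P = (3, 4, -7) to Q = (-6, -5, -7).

Direction vector d = Q - P = (-6 - 3, -5 - 4, -7 + 7) = (-9, -9, 0)
Parametric form r = P + t·d:
x = 3 - 9t, y = 4 - 9t, z = -7

x = 3 - 9t, y = 4 - 9t, z = -7


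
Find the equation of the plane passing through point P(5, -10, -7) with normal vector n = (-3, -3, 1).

The plane through P with normal n = (a, b, c) satisfies n·(r - P) = 0,
i.e. ax + by + cz = a·x₀ + b·y₀ + c·z₀.
d = (-3)·5 + (-3)·(-10) + 1·(-7)
  = -15 + 30 - 7
  = 8
Equation: -3x - 3y + z = 8

-3x - 3y + z = 8


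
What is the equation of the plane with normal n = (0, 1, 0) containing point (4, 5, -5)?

The plane through P with normal n = (a, b, c) satisfies n·(r - P) = 0,
i.e. ax + by + cz = a·x₀ + b·y₀ + c·z₀.
d = 0·4 + 1·5 + 0·(-5)
  = 0 + 5 + 0
  = 5
Equation: y = 5

y = 5


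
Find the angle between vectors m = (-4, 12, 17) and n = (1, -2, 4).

m·n = (-4)·1 + 12·(-2) + 17·4 = -4 - 24 + 68 = 40
|m| = √((-4)² + 12² + 17²) = √449 ≈ 21.19
|n| = √(1² + (-2)² + 4²) = √21 ≈ 4.583
cos θ = (m·n)/(|m||n|) = 40/(21.19·4.583) ≈ 0.4119
θ = arccos(0.4119) ≈ 65.67°

65.67°


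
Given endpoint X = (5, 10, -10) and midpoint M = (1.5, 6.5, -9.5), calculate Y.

Y = 2M - X
  = (2·1.5 - 5, 2·6.5 - 10, 2·(-9.5) - (-10))
  = (3 - 5, 13 - 10, -19 + 10)
  = (-2, 3, -9)

(-2, 3, -9)


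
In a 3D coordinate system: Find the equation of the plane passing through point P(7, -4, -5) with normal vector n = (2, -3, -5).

The plane through P with normal n = (a, b, c) satisfies n·(r - P) = 0,
i.e. ax + by + cz = a·x₀ + b·y₀ + c·z₀.
d = 2·7 + (-3)·(-4) + (-5)·(-5)
  = 14 + 12 + 25
  = 51
Equation: 2x - 3y - 5z = 51

2x - 3y - 5z = 51


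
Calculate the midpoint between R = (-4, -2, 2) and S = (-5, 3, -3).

M = ((x₁+x₂)/2, (y₁+y₂)/2, (z₁+z₂)/2)
  = ((-4 - 5)/2, (-2 + 3)/2, (2 - 3)/2)
  = (-9/2, 1/2, -1/2)
  = (-4.5, 0.5, -0.5)

(-4.5, 0.5, -0.5)


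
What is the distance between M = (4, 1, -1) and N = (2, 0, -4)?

d = √[(x₂-x₁)² + (y₂-y₁)² + (z₂-z₁)²]
  = √[(-2)² + (-1)² + (-3)²]
  = √[4 + 1 + 9]
  = √14
  ≈ 3.742

3.742


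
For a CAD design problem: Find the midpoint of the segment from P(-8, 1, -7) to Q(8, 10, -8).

M = ((x₁+x₂)/2, (y₁+y₂)/2, (z₁+z₂)/2)
  = ((-8 + 8)/2, (1 + 10)/2, (-7 - 8)/2)
  = (0/2, 11/2, -15/2)
  = (0, 5.5, -7.5)

(0, 5.5, -7.5)


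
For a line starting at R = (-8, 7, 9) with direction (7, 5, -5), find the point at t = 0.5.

P(t) = R + t·d
  = (-8 + 7·0.5, 7 + 5·0.5, 9 + (-5)·0.5)
  = (-8 + 3.5, 7 + 2.5, 9 - 2.5)
  = (-4.5, 9.5, 6.5)

(-4.5, 9.5, 6.5)


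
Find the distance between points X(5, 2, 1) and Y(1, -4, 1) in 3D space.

d = √[(x₂-x₁)² + (y₂-y₁)² + (z₂-z₁)²]
  = √[(-4)² + (-6)² + 0²]
  = √[16 + 36 + 0]
  = √52
  ≈ 7.211

7.211


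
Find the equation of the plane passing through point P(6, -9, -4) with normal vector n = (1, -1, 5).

The plane through P with normal n = (a, b, c) satisfies n·(r - P) = 0,
i.e. ax + by + cz = a·x₀ + b·y₀ + c·z₀.
d = 1·6 + (-1)·(-9) + 5·(-4)
  = 6 + 9 - 20
  = -5
Equation: x - y + 5z = -5

x - y + 5z = -5


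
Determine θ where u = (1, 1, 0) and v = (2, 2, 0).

u·v = 1·2 + 1·2 + 0·0 = 2 + 2 + 0 = 4
|u| = √(1² + 1² + 0²) = √2 ≈ 1.414
|v| = √(2² + 2² + 0²) = √8 ≈ 2.828
cos θ = (u·v)/(|u||v|) = 4/(1.414·2.828) ≈ 1
θ = arccos(1) ≈ 0°

0°


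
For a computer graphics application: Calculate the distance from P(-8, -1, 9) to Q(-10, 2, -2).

d = √[(x₂-x₁)² + (y₂-y₁)² + (z₂-z₁)²]
  = √[(-2)² + 3² + (-11)²]
  = √[4 + 9 + 121]
  = √134
  ≈ 11.58

11.58


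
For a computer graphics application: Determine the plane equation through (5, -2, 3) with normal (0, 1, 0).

The plane through P with normal n = (a, b, c) satisfies n·(r - P) = 0,
i.e. ax + by + cz = a·x₀ + b·y₀ + c·z₀.
d = 0·5 + 1·(-2) + 0·3
  = 0 - 2 + 0
  = -2
Equation: y = -2

y = -2


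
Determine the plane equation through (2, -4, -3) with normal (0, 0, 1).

The plane through P with normal n = (a, b, c) satisfies n·(r - P) = 0,
i.e. ax + by + cz = a·x₀ + b·y₀ + c·z₀.
d = 0·2 + 0·(-4) + 1·(-3)
  = 0 + 0 - 3
  = -3
Equation: z = -3

z = -3


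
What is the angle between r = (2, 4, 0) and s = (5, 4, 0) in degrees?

r·s = 2·5 + 4·4 + 0·0 = 10 + 16 + 0 = 26
|r| = √(2² + 4² + 0²) = √20 ≈ 4.472
|s| = √(5² + 4² + 0²) = √41 ≈ 6.403
cos θ = (r·s)/(|r||s|) = 26/(4.472·6.403) ≈ 0.908
θ = arccos(0.908) ≈ 24.78°

24.78°


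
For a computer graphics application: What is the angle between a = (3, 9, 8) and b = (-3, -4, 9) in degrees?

a·b = 3·(-3) + 9·(-4) + 8·9 = -9 - 36 + 72 = 27
|a| = √(3² + 9² + 8²) = √154 ≈ 12.41
|b| = √((-3)² + (-4)² + 9²) = √106 ≈ 10.3
cos θ = (a·b)/(|a||b|) = 27/(12.41·10.3) ≈ 0.2113
θ = arccos(0.2113) ≈ 77.8°

77.8°


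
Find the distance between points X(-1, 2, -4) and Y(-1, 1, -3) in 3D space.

d = √[(x₂-x₁)² + (y₂-y₁)² + (z₂-z₁)²]
  = √[0² + (-1)² + 1²]
  = √[0 + 1 + 1]
  = √2
  ≈ 1.414

1.414


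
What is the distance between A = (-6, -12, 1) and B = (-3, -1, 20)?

d = √[(x₂-x₁)² + (y₂-y₁)² + (z₂-z₁)²]
  = √[3² + 11² + 19²]
  = √[9 + 121 + 361]
  = √491
  ≈ 22.16

22.16


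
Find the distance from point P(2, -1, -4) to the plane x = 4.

distance = |a·x₀ + b·y₀ + c·z₀ - d| / √(a² + b² + c²)
  = |1·2 + 0·(-1) + 0·(-4) - 4| / √(1² + 0² + 0²)
  = |2 + 0 + 0 - 4| / √(1 + 0 + 0)
  = |-2| / √1
  = 2 / 1
  ≈ 2

2


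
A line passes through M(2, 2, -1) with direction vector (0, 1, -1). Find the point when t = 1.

P(t) = M + t·d
  = (2 + 0·1, 2 + 1·1, -1 + (-1)·1)
  = (2 + 0, 2 + 1, -1 - 1)
  = (2, 3, -2)

(2, 3, -2)


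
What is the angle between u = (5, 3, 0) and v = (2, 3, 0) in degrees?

u·v = 5·2 + 3·3 + 0·0 = 10 + 9 + 0 = 19
|u| = √(5² + 3² + 0²) = √34 ≈ 5.831
|v| = √(2² + 3² + 0²) = √13 ≈ 3.606
cos θ = (u·v)/(|u||v|) = 19/(5.831·3.606) ≈ 0.9037
θ = arccos(0.9037) ≈ 25.35°

25.35°


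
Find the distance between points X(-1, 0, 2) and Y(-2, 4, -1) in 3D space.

d = √[(x₂-x₁)² + (y₂-y₁)² + (z₂-z₁)²]
  = √[(-1)² + 4² + (-3)²]
  = √[1 + 16 + 9]
  = √26
  ≈ 5.099

5.099


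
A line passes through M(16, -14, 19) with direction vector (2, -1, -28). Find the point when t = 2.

P(t) = M + t·d
  = (16 + 2·2, -14 + (-1)·2, 19 + (-28)·2)
  = (16 + 4, -14 - 2, 19 - 56)
  = (20, -16, -37)

(20, -16, -37)


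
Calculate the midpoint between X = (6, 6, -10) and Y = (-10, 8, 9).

M = ((x₁+x₂)/2, (y₁+y₂)/2, (z₁+z₂)/2)
  = ((6 - 10)/2, (6 + 8)/2, (-10 + 9)/2)
  = (-4/2, 14/2, -1/2)
  = (-2, 7, -0.5)

(-2, 7, -0.5)


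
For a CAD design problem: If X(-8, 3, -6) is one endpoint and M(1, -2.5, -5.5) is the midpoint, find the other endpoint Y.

Y = 2M - X
  = (2·1 - (-8), 2·(-2.5) - 3, 2·(-5.5) - (-6))
  = (2 + 8, -5 - 3, -11 + 6)
  = (10, -8, -5)

(10, -8, -5)


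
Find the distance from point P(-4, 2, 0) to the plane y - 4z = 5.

distance = |a·x₀ + b·y₀ + c·z₀ - d| / √(a² + b² + c²)
  = |0·(-4) + 1·2 + (-4)·0 - 5| / √(0² + 1² + (-4)²)
  = |0 + 2 + 0 - 5| / √(0 + 1 + 16)
  = |-3| / √17
  = 3 / 4.123
  ≈ 0.7276

0.7276


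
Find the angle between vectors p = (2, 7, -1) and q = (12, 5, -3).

p·q = 2·12 + 7·5 + (-1)·(-3) = 24 + 35 + 3 = 62
|p| = √(2² + 7² + (-1)²) = √54 ≈ 7.348
|q| = √(12² + 5² + (-3)²) = √178 ≈ 13.34
cos θ = (p·q)/(|p||q|) = 62/(7.348·13.34) ≈ 0.6324
θ = arccos(0.6324) ≈ 50.77°

50.77°


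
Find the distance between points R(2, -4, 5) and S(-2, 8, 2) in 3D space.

d = √[(x₂-x₁)² + (y₂-y₁)² + (z₂-z₁)²]
  = √[(-4)² + 12² + (-3)²]
  = √[16 + 144 + 9]
  = √169
  ≈ 13

13


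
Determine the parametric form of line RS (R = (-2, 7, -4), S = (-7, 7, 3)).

Direction vector d = S - R = (-7 + 2, 7 - 7, 3 + 4) = (-5, 0, 7)
Parametric form r = R + t·d:
x = -2 - 5t, y = 7, z = -4 + 7t

x = -2 - 5t, y = 7, z = -4 + 7t


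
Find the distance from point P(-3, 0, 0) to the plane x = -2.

distance = |a·x₀ + b·y₀ + c·z₀ - d| / √(a² + b² + c²)
  = |1·(-3) + 0·0 + 0·0 - (-2)| / √(1² + 0² + 0²)
  = |-3 + 0 + 0 + 2| / √(1 + 0 + 0)
  = |-1| / √1
  = 1 / 1
  ≈ 1

1


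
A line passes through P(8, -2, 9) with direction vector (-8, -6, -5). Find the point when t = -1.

P(t) = P + t·d
  = (8 + (-8)·(-1), -2 + (-6)·(-1), 9 + (-5)·(-1))
  = (8 + 8, -2 + 6, 9 + 5)
  = (16, 4, 14)

(16, 4, 14)


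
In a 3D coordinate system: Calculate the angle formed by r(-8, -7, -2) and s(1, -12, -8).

r·s = (-8)·1 + (-7)·(-12) + (-2)·(-8) = -8 + 84 + 16 = 92
|r| = √((-8)² + (-7)² + (-2)²) = √117 ≈ 10.82
|s| = √(1² + (-12)² + (-8)²) = √209 ≈ 14.46
cos θ = (r·s)/(|r||s|) = 92/(10.82·14.46) ≈ 0.5883
θ = arccos(0.5883) ≈ 53.96°

53.96°
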